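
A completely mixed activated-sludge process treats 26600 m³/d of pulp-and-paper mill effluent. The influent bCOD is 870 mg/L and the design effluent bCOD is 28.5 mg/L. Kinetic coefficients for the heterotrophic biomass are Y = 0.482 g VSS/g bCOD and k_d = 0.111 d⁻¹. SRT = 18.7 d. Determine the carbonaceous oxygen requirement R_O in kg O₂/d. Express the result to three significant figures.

R_O ≈ 17400 kg O₂/d

Observed yield with endogenous decay: Y_obs = Y / (1 + k_d·θ_c) = 0.482 / (1 + 0.111 × 18.7) = 0.482 / 3.076 = 0.1567 g VSS/g bCOD.
Mass of bCOD removed per day: Q(S₀ − S) = 26600 × 841.5 g/m³ = 22384 kg/d.
Biomass synthesised: P_X = Y_obs × 22384 = 3508 kg VSS/d.
R_O = Q·(S₀ − S) − 1.42·P_X = 22384 − 1.42 × 3508 = 17403 kg O₂/d.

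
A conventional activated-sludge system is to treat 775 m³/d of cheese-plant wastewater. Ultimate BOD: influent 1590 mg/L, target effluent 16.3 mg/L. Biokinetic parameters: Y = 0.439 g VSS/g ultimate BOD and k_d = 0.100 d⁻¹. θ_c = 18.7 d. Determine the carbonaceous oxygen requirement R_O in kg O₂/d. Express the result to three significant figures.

The observed yield is Y_obs = Y/(1 + k_d·θ_c) = 0.439 / (1 + 0.100 × 18.7) = 0.439 / 2.870 = 0.1530 g VSS per g ultimate BOD removed.
Q·(S₀ − S) = 775 × (1590 − 16.3) × 10⁻³ = 1220 kg/d removed.
P_X = Y_obs·Q·(S₀ − S) = 0.1530 × 1220 = 186.6 kg VSS/d.
R_O = Q·(S₀ − S) − 1.42·P_X = 1220 − 1.42 × 186.6 = 954.7 kg O₂/d.

R_O ≈ 955 kg O₂/d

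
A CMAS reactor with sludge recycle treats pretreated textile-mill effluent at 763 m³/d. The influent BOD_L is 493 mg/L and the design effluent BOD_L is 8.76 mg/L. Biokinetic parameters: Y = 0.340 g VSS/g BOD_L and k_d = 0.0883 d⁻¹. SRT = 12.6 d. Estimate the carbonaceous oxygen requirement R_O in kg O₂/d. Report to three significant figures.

Observed yield with endogenous decay: Y_obs = Y / (1 + k_d·θ_c) = 0.340 / (1 + 0.0883 × 12.6) = 0.340 / 2.113 = 0.1609 g VSS/g BOD_L.
Q·(S₀ − S) = 763 × (493 − 8.76) × 10⁻³ = 369.5 kg/d removed.
P_X = Y_obs·Q·(S₀ − S) = 0.1609 × 369.5 = 59.46 kg VSS/d.
Carbonaceous O₂ demand = substrate oxidised − cell-mass equivalent = 369.5 − 1.42 × 59.46 = 285.0 kg O₂/d.

R_O ≈ 285 kg O₂/d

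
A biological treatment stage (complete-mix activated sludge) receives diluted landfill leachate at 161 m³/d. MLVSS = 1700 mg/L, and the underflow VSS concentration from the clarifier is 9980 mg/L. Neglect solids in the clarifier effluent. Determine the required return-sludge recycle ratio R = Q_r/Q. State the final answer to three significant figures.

R ≈ 0.205

R = Q_r/Q = X/(X_r − X) = 1700 / (9980 − 1700) = 0.2053.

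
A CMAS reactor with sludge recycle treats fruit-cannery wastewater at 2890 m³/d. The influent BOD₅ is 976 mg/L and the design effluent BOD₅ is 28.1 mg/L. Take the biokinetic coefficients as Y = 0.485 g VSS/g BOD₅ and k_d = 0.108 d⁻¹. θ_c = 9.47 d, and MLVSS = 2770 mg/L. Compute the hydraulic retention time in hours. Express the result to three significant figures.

τ ≈ 18.6 h

Rearranging the biomass balance for a CMAS with decay, V = Y·Q·ΔS·θ_c / [X·(1+k_d θ_c)] = 0.485 × 2890 × (976 − 28.1) × 9.47 / [2770 × (1 + 0.108 × 9.47)] = 1.26×10^7 / 5603 = 2246 m³.
Hydraulic retention time τ = V/Q = 2246 / 2890 = 0.7770 d = 18.65 h.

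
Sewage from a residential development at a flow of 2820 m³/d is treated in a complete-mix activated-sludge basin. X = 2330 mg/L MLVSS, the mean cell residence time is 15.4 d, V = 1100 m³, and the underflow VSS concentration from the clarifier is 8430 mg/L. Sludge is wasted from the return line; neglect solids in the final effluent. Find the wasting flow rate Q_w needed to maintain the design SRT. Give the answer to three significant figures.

Q_w = (V·X)/(θ_c X_r) = 1100 × 2330 / (15.4 × 8430) = 19.74 m³/d.

Q_w ≈ 19.7 m³/d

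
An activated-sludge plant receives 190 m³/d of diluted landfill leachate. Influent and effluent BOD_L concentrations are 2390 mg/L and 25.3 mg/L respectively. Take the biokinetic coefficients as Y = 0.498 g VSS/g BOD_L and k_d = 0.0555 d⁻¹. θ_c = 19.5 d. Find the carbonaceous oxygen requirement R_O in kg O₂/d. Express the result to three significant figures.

R_O ≈ 297 kg O₂/d

Y_obs = Y / (1 + k_d θ_c) = 0.498 / (1 + 0.0555 × 19.5) = 0.498 / 2.082 = 0.2392.
Mass of BOD_L removed per day: Q(S₀ − S) = 190 × 2365 g/m³ = 449.3 kg/d.
Biomass synthesised: P_X = Y_obs × 449.3 = 107.5 kg VSS/d.
R_O = Q·(S₀ − S) − 1.42·P_X = 449.3 − 1.42 × 107.5 = 296.7 kg O₂/d.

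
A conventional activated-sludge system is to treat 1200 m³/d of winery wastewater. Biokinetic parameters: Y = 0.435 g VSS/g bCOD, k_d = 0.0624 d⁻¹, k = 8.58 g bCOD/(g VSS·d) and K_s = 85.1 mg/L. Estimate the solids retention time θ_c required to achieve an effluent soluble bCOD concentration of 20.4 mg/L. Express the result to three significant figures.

At the target effluent, Y k S/(K_s+S) = 0.435×8.58×20.4/105.5 = 0.7217 d⁻¹.
Then 1/θ_c = μ − k_d = 0.7217 − 0.0624 = 0.6593 d⁻¹, giving θ_c = 1.517 d.

θ_c ≈ 1.52 d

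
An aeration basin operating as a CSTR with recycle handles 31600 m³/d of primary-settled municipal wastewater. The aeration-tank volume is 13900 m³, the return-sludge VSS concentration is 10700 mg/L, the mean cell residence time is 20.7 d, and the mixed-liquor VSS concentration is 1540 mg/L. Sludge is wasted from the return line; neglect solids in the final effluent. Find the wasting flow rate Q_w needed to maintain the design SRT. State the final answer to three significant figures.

Q_w ≈ 96.6 m³/d

θ_c = V·X/(Q_w·X_r) when wasting from the recycle, so Q_w = V·X/(θ_c·X_r) = 13900 × 1540 / (20.7 × 10700) = 96.65 m³/d.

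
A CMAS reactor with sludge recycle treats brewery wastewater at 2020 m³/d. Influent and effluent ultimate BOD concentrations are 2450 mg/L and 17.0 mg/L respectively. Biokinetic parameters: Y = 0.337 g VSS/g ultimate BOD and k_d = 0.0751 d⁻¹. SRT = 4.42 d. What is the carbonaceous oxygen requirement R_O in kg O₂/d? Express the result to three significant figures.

Y_obs = Y / (1 + k_d θ_c) = 0.337 / (1 + 0.0751 × 4.42) = 0.337 / 1.332 = 0.2530.
Mass of ultimate BOD removed per day: Q(S₀ − S) = 2020 × 2433 g/m³ = 4915 kg/d.
Net sludge production P_X = 0.2530 × 4915 = 1243 kg VSS/d.
R_O = Q·(S₀ − S) − 1.42·P_X = 4915 − 1.42 × 1243 = 3149 kg O₂/d.

R_O ≈ 3150 kg O₂/d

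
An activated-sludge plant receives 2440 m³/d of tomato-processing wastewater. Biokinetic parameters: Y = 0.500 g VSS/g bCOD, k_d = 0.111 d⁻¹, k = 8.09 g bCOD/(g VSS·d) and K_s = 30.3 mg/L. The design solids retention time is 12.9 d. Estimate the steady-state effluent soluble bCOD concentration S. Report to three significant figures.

S ≈ 1.48 mg/L

Effluent substrate depends only on kinetics and SRT: S = K_s(1 + k_d θ_c) / [θ_c(Yk − k_d) − 1] = 30.3 × (1 + 0.111 × 12.9) / [12.9 × (0.500 × 8.09 − 0.111) − 1] = 73.69 / 49.75 = 1.481 mg/L.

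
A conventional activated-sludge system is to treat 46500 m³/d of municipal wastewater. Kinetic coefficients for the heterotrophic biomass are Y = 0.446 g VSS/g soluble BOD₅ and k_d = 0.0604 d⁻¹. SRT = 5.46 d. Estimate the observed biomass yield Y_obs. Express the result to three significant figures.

The observed yield is Y_obs = Y/(1 + k_d·θ_c) = 0.446 / (1 + 0.0604 × 5.46) = 0.446 / 1.330 = 0.3354 g VSS per g soluble BOD₅ removed.

Y_obs ≈ 0.335 g VSS/g soluble BOD₅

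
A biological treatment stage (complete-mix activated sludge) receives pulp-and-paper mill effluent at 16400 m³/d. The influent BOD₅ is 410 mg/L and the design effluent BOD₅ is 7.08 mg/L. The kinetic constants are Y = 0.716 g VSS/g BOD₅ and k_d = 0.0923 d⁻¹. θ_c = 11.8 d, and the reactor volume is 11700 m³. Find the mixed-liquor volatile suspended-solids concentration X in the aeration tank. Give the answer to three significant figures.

X ≈ 2280 mg/L

X = Y·Q·ΔS·θ_c / [V·(1 + k_d θ_c)] = 0.716 × 16400 × (410 − 7.08) × 11.8 / [11700 × (1 + 0.0923 × 11.8)] = 2284 mg/L.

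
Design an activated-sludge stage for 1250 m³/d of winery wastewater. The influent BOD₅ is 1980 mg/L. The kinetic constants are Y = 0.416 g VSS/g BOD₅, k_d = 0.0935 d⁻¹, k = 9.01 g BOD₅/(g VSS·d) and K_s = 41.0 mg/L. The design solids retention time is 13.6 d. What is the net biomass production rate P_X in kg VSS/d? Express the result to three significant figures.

Effluent substrate depends only on kinetics and SRT: S = K_s(1 + k_d θ_c) / [θ_c(Yk − k_d) − 1] = 41.0 × (1 + 0.0935 × 13.6) / [13.6 × (0.416 × 9.01 − 0.0935) − 1] = 93.14 / 48.70 = 1.912 mg/L.
The observed yield is Y_obs = Y/(1 + k_d·θ_c) = 0.416 / (1 + 0.0935 × 13.6) = 0.416 / 2.272 = 0.1831 g VSS per g BOD₅ removed.
Q·(S₀ − S) = 1250 × (1980 − 1.91) × 10⁻³ = 2473 kg/d removed.
Net biomass production P_X = Y_obs × Q·(S₀ − S) = 0.1831 × 2473 = 452.8 kg VSS/d.

P_X ≈ 453 kg VSS/d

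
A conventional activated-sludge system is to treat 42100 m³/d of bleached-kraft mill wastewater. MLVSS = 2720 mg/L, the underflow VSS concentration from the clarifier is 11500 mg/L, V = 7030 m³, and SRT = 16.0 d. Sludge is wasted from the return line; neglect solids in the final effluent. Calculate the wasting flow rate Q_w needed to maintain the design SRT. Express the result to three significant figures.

Q_w ≈ 104 m³/d

Wasting from the return line (neglecting effluent solids): Q_w = V·X / (θ_c·X_r) = 7030 × 2720 / (16.0 × 11500) = 103.9 m³/d.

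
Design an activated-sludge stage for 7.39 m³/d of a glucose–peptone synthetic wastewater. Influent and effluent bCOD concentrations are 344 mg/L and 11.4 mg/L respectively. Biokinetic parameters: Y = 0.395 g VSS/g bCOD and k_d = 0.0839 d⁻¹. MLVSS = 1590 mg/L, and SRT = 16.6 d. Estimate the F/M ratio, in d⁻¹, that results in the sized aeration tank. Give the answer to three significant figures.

F/M ≈ 0.377 d⁻¹

Rearranging the biomass balance for a CMAS with decay, V = Y·Q·ΔS·θ_c / [X·(1+k_d θ_c)] = 0.395 × 7.39 × (344 − 11.4) × 16.6 / [1590 × (1 + 0.0839 × 16.6)] = 1.61×10^4 / 3804 = 4.236 m³.
F/M = applied load / biomass = Q·S₀/(V·X) = 7.39 × 344 / (4.236 × 1590) = 0.3774 d⁻¹.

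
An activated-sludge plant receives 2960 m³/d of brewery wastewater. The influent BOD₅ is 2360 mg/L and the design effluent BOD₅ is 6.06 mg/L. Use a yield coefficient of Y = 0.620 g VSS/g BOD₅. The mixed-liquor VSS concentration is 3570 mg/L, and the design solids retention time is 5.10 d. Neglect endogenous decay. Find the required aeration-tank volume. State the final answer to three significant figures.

Biomass mass balance (decay neglected): V·X = Y·Q·(S₀ − S)·θ_c, so V = 0.620 × 2960 × (2360 − 6.06) × 5.10 / 3570 = 6171 m³.

V ≈ 6170 m³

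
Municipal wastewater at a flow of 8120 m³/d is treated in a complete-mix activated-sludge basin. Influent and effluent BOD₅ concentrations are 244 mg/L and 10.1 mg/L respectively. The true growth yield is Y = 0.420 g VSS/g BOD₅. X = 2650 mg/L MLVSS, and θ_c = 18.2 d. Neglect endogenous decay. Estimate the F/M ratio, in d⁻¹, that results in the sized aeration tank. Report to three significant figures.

Biomass mass balance (decay neglected): V·X = Y·Q·(S₀ − S)·θ_c, so V = 0.420 × 8120 × (244 − 10.1) × 18.2 / 2650 = 5478 m³.
F/M = Q·S₀ / (V·X) = 8120 × 244 / (5478 × 2650) = 0.1365 g BOD₅·(g VSS·d)⁻¹.

F/M ≈ 0.136 d⁻¹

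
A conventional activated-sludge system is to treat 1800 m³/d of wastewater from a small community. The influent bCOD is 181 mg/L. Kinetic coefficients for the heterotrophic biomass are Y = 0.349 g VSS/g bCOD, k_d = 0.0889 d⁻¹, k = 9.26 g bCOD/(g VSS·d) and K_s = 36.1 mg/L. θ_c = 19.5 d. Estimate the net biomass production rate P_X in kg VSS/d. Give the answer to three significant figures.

For a completely mixed reactor with recycle the Lawrence–McCarty relation gives S = K_s·(1 + k_d·θ_c) / [θ_c·(Y·k − k_d) − 1] = 36.1 × (1 + 0.0889 × 19.5) / [19.5 × (0.349 × 9.26 − 0.0889) − 1] = 98.68 / 60.29 = 1.637 mg/L.
The observed yield is Y_obs = Y/(1 + k_d·θ_c) = 0.349 / (1 + 0.0889 × 19.5) = 0.349 / 2.734 = 0.1277 g VSS per g bCOD removed.
Q·(S₀ − S) = 1800 × (181 − 1.64) × 10⁻³ = 322.8 kg/d removed.
P_X = Y_obs · Q(S₀ − S) = 0.1277 × 322.8 = 41.22 kg VSS/d.

P_X ≈ 41.2 kg VSS/d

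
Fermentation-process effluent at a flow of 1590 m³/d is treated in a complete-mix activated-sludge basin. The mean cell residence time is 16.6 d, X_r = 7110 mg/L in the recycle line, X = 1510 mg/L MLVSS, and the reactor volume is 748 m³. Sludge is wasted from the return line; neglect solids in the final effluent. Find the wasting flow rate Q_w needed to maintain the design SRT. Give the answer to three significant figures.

θ_c = V·X/(Q_w·X_r) when wasting from the recycle, so Q_w = V·X/(θ_c·X_r) = 748.0 × 1510 / (16.6 × 7110) = 9.570 m³/d.

Q_w ≈ 9.57 m³/d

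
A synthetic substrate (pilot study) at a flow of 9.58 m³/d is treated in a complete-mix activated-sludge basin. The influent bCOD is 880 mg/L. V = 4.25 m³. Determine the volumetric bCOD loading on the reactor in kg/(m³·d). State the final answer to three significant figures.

L_v = Q S₀ / V = 9.58 × 880 × 10⁻³ / 4.250 = 1.984 kg/(m³·d).

L_v ≈ 1.98 kg bCOD/(m³·d)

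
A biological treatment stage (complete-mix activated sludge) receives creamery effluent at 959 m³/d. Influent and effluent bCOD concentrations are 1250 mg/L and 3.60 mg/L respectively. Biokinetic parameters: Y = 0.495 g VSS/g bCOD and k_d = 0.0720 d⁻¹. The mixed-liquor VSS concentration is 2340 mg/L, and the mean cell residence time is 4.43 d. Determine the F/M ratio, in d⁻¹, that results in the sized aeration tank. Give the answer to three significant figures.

Rearranging the biomass balance for a CMAS with decay, V = Y·Q·ΔS·θ_c / [X·(1+k_d θ_c)] = 0.495 × 959 × (1250 − 3.60) × 4.43 / [2340 × (1 + 0.0720 × 4.43)] = 2.62×10^6 / 3086 = 849.3 m³.
Food-to-microorganism ratio F/M = Q S₀ / (V X) = 959 × 1250 / (849.3 × 2340) = 0.6032 d⁻¹.

F/M ≈ 0.603 d⁻¹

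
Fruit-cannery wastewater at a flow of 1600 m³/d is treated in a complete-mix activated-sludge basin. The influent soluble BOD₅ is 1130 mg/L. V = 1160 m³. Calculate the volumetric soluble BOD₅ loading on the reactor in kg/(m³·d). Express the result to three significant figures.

L_v ≈ 1.56 kg soluble BOD₅/(m³·d)

Volumetric loading L_v = Q·S₀ / V = 1600 × 1130 g/m³ / 1160 m³ = 1559 g/(m³·d) = 1.559 kg soluble BOD₅/(m³·d).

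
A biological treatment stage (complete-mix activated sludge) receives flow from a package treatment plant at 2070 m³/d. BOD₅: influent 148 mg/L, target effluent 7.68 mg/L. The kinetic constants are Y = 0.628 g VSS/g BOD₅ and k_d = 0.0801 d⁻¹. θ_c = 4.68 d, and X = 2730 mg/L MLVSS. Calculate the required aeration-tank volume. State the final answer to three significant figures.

Steady-state biomass mass balance: V·X·(1 + k_d·θ_c) = Y·Q·(S₀ − S)·θ_c, so V = 0.628 × 2070 × (148 − 7.68) × 4.68 / [2730 × (1 + 0.0801 × 4.68)] = 8.54×10^5 / 3753 = 227.4 m³.

V ≈ 227 m³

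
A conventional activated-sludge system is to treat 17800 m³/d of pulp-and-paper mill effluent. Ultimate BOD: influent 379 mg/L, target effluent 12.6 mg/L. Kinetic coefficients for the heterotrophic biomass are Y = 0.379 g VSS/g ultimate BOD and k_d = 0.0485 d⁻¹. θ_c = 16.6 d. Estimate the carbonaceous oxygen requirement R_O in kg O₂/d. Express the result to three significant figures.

R_O ≈ 4580 kg O₂/d

The observed yield is Y_obs = Y/(1 + k_d·θ_c) = 0.379 / (1 + 0.0485 × 16.6) = 0.379 / 1.805 = 0.2100 g VSS per g ultimate BOD removed.
Mass of ultimate BOD removed per day: Q(S₀ − S) = 17800 × 366.4 g/m³ = 6522 kg/d.
P_X = Y_obs·Q·(S₀ − S) = 0.2100 × 6522 = 1369 kg VSS/d.
R_O = Q·ΔS − 1.42 P_X = 6522 − 1944 = 4577 kg O₂/d.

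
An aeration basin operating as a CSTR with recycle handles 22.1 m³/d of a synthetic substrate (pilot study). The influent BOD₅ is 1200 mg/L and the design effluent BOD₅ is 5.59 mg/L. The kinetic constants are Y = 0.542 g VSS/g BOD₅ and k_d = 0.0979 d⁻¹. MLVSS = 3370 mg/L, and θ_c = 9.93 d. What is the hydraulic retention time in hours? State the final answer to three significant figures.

τ ≈ 23.2 h

Steady-state biomass mass balance: V·X·(1 + k_d·θ_c) = Y·Q·(S₀ − S)·θ_c, so V = 0.542 × 22.1 × (1200 − 5.59) × 9.93 / [3370 × (1 + 0.0979 × 9.93)] = 1.42×10^5 / 6646 = 21.38 m³.
Hydraulic retention time τ = V/Q = 21.38 / 22.1 = 0.9672 d = 23.21 h.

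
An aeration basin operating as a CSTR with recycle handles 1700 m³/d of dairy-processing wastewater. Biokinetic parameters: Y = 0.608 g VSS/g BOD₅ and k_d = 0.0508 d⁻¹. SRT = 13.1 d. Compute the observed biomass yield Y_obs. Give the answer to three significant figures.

Y_obs ≈ 0.365 g VSS/g BOD₅

Observed yield with endogenous decay: Y_obs = Y / (1 + k_d·θ_c) = 0.608 / (1 + 0.0508 × 13.1) = 0.608 / 1.665 = 0.3651 g VSS/g BOD₅.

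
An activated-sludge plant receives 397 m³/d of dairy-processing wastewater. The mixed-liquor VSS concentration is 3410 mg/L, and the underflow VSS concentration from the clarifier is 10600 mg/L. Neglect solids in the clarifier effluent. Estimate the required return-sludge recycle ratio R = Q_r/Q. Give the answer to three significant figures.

R ≈ 0.474

R = Q_r/Q = X/(X_r − X) = 3410 / (10600 − 3410) = 0.4743.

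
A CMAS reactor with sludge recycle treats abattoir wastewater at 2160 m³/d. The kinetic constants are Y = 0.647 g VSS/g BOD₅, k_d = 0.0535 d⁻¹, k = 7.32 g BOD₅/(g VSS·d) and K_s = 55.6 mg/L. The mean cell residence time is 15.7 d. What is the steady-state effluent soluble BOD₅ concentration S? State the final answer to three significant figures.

S ≈ 1.41 mg/L

For a completely mixed reactor with recycle the Lawrence–McCarty relation gives S = K_s·(1 + k_d·θ_c) / [θ_c·(Y·k − k_d) − 1] = 55.6 × (1 + 0.0535 × 15.7) / [15.7 × (0.647 × 7.32 − 0.0535) − 1] = 102.3 / 72.52 = 1.411 mg/L.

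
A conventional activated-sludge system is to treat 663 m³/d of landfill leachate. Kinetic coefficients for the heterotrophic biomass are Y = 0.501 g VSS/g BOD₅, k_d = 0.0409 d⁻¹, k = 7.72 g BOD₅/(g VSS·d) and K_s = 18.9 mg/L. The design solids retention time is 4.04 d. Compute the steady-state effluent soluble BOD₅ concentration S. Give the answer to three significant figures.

S ≈ 1.52 mg/L

From the Monod/SRT balance for a CMAS, S = K_s·(1+k_d θ_c)/[θ_c·(Y k − k_d) − 1] = 18.9 × (1 + 0.0409 × 4.04) / [4.04 × (0.501 × 7.72 − 0.0409) − 1] = 22.02 / 14.46 = 1.523 mg/L.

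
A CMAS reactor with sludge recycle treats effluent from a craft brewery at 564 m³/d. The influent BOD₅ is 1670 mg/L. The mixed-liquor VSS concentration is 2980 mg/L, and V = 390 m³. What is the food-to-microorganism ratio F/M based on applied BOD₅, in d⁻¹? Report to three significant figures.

F/M = Q·S₀ / (V·X) = 564 × 1670 / (390.0 × 2980) = 0.8104 g BOD₅·(g VSS·d)⁻¹.

F/M ≈ 0.810 d⁻¹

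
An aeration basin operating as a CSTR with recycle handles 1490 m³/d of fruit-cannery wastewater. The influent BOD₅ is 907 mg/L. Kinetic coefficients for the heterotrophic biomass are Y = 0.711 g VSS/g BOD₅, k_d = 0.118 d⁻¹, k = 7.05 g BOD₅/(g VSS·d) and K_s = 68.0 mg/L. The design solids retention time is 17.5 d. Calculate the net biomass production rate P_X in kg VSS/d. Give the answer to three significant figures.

Effluent substrate depends only on kinetics and SRT: S = K_s(1 + k_d θ_c) / [θ_c(Yk − k_d) − 1] = 68.0 × (1 + 0.118 × 17.5) / [17.5 × (0.711 × 7.05 − 0.118) − 1] = 208.4 / 84.65 = 2.462 mg/L.
Observed yield with endogenous decay: Y_obs = Y / (1 + k_d·θ_c) = 0.711 / (1 + 0.118 × 17.5) = 0.711 / 3.065 = 0.2320 g VSS/g BOD₅.
ΔS = 907 − 2.46 = 904.5 mg/L, so the substrate removal rate is 1490 × 904.5/1000 = 1348 kg BOD₅/d.
P_X = Y_obs · Q(S₀ − S) = 0.2320 × 1348 = 312.6 kg VSS/d.

P_X ≈ 313 kg VSS/d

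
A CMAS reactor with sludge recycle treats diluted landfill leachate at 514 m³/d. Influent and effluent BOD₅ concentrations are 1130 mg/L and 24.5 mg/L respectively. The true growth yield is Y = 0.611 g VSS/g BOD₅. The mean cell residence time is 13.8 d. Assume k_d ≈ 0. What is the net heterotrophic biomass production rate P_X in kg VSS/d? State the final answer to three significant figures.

With endogenous decay neglected, the observed yield equals the true yield: Y_obs = Y = 0.611 g VSS/g BOD₅.
Q·(S₀ − S) = 514 × (1130 − 24.5) × 10⁻³ = 568.2 kg/d removed.
So the net sludge growth is P_X = 0.6110 × 568.2 = 347.2 kg VSS/d.

P_X ≈ 347 kg VSS/d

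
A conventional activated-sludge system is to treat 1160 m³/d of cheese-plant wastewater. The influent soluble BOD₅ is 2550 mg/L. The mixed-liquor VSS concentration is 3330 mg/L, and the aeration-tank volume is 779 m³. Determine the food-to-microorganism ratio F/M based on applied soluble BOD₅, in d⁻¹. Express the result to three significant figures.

F/M ≈ 1.14 d⁻¹

F/M = applied load / biomass = Q·S₀/(V·X) = 1160 × 2550 / (779.0 × 3330) = 1.140 d⁻¹.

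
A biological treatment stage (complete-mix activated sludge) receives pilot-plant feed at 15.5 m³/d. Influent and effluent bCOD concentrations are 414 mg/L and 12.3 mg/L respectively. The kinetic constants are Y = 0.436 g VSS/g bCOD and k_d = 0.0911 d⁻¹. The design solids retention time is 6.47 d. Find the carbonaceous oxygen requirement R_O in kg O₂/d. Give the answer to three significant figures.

Y_obs = Y / (1 + k_d θ_c) = 0.436 / (1 + 0.0911 × 6.47) = 0.436 / 1.589 = 0.2743.
Q·(S₀ − S) = 15.5 × (414 − 12.3) × 10⁻³ = 6.226 kg/d removed.
Biomass synthesised: P_X = Y_obs × 6.226 = 1.708 kg VSS/d.
R_O = Q·(S₀ − S) − 1.42·P_X = 6.226 − 1.42 × 1.708 = 3.801 kg O₂/d.

R_O ≈ 3.80 kg O₂/d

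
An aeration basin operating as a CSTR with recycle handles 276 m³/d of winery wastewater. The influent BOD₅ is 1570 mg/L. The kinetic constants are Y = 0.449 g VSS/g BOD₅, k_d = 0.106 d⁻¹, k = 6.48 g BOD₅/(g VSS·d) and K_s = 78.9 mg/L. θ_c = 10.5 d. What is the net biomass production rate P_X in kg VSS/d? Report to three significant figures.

P_X ≈ 91.7 kg VSS/d

From the Monod/SRT balance for a CMAS, S = K_s·(1+k_d θ_c)/[θ_c·(Y k − k_d) − 1] = 78.9 × (1 + 0.106 × 10.5) / [10.5 × (0.449 × 6.48 − 0.106) − 1] = 166.7 / 28.44 = 5.863 mg/L.
Correct the yield for decay: Y_obs = Y/(1 + k_d θ_c) = 0.449 / (1 + 0.106 × 10.5) = 0.449 / 2.113 = 0.2125.
ΔS = 1570 − 5.86 = 1564 mg/L, so the substrate removal rate is 276 × 1564/1000 = 431.7 kg BOD₅/d.
Net biomass production P_X = Y_obs × Q·(S₀ − S) = 0.2125 × 431.7 = 91.73 kg VSS/d.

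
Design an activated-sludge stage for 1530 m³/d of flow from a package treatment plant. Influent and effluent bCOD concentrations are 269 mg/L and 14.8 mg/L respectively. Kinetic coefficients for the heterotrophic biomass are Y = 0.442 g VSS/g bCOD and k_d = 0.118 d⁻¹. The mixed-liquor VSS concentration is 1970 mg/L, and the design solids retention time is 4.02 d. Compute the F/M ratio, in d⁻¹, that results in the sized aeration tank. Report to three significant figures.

From the SRT design equation V = Y Q (S₀−S) θ_c / [X (1 + k_d θ_c)] = 0.442 × 1530 × (269 − 14.8) × 4.02 / [1970 × (1 + 0.118 × 4.02)] = 6.91×10^5 / 2904 = 237.9 m³.
F/M = Q·S₀ / (V·X) = 1530 × 269 / (237.9 × 1970) = 0.8781 g bCOD·(g VSS·d)⁻¹.

F/M ≈ 0.878 d⁻¹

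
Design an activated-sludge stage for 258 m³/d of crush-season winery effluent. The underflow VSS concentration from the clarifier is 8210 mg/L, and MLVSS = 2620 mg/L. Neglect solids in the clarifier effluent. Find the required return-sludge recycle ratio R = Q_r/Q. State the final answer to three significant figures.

R = Q_r/Q = X/(X_r − X) = 2620 / (8210 − 2620) = 0.4687.

R ≈ 0.469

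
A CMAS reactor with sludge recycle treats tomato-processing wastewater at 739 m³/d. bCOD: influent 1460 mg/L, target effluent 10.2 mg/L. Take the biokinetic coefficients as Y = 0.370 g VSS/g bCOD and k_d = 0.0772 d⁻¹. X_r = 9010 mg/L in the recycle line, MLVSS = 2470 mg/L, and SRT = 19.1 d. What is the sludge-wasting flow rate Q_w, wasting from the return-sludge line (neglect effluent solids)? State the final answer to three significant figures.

Q_w ≈ 17.8 m³/d

From the SRT design equation V = Y Q (S₀−S) θ_c / [X (1 + k_d θ_c)] = 0.370 × 739 × (1460 − 10.2) × 19.1 / [2470 × (1 + 0.0772 × 19.1)] = 7.57×10^6 / 6112 = 1239 m³.
θ_c = V·X/(Q_w·X_r) when wasting from the recycle, so Q_w = V·X/(θ_c·X_r) = 1239 × 2470 / (19.1 × 9010) = 17.78 m³/d.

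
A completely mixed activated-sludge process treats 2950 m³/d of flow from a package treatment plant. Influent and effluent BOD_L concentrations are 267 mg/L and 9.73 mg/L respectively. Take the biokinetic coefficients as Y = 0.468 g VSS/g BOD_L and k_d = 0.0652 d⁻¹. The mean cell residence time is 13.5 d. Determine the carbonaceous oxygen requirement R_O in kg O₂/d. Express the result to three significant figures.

The observed yield is Y_obs = Y/(1 + k_d·θ_c) = 0.468 / (1 + 0.0652 × 13.5) = 0.468 / 1.880 = 0.2489 g VSS per g BOD_L removed.
ΔS = 267 − 9.73 = 257.3 mg/L, so the substrate removal rate is 2950 × 257.3/1000 = 758.9 kg BOD_L/d.
Biomass synthesised: P_X = Y_obs × 758.9 = 188.9 kg VSS/d.
R_O = Q·ΔS − 1.42 P_X = 758.9 − 268.3 = 490.7 kg O₂/d.

R_O ≈ 491 kg O₂/d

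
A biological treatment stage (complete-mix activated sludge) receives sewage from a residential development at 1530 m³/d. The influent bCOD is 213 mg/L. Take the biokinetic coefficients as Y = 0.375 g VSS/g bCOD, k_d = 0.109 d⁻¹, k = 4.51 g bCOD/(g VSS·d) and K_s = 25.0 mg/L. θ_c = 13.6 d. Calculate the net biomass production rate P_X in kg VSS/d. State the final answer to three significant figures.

For a completely mixed reactor with recycle the Lawrence–McCarty relation gives S = K_s·(1 + k_d·θ_c) / [θ_c·(Y·k − k_d) − 1] = 25.0 × (1 + 0.109 × 13.6) / [13.6 × (0.375 × 4.51 − 0.109) − 1] = 62.06 / 20.52 = 3.025 mg/L.
The observed yield is Y_obs = Y/(1 + k_d·θ_c) = 0.375 / (1 + 0.109 × 13.6) = 0.375 / 2.482 = 0.1511 g VSS per g bCOD removed.
Substrate removed = Q·(S₀ − S) = 1530 m³/d × (213 − 3.02) g/m³ = 3.21×10^5 g/d = 321.3 kg/d.
P_X = Y_obs · Q(S₀ − S) = 0.1511 × 321.3 = 48.53 kg VSS/d.

P_X ≈ 48.5 kg VSS/d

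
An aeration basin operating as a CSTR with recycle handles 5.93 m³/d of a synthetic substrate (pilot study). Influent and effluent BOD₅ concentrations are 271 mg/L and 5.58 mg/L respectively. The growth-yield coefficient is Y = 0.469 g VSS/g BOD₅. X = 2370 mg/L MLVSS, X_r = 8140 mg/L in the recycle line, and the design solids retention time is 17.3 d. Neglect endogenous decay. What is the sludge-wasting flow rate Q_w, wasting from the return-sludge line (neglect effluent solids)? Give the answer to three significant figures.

With k_d = 0 the design equation reduces to V = Y Q (S₀−S) θ_c / X = 0.469 × 5.93 × (271 − 5.58) × 17.3 / 2370 = 5.388 m³.
Q_w = (V·X)/(θ_c X_r) = 5.388 × 2370 / (17.3 × 8140) = 0.09069 m³/d.

Q_w ≈ 0.0907 m³/d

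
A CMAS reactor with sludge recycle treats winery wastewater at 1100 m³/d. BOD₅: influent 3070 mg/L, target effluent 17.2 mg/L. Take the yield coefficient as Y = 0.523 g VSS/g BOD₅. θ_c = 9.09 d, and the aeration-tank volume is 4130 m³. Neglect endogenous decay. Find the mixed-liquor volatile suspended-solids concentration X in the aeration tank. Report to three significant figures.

X ≈ 3870 mg/L

From V·X = Y·Q·(S₀ − S)·θ_c (decay neglected): X = 0.523 × 1100 × (3070 − 17.2) × 9.09 / 4130 = 3866 mg/L.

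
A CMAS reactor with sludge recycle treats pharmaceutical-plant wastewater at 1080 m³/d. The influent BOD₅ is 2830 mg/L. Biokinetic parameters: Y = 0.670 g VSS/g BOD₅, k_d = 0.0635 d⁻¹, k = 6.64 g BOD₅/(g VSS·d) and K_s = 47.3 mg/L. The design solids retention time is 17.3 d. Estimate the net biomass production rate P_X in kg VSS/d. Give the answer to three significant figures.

P_X ≈ 975 kg VSS/d

For a completely mixed reactor with recycle the Lawrence–McCarty relation gives S = K_s·(1 + k_d·θ_c) / [θ_c·(Y·k − k_d) − 1] = 47.3 × (1 + 0.0635 × 17.3) / [17.3 × (0.670 × 6.64 − 0.0635) − 1] = 99.26 / 74.87 = 1.326 mg/L.
Observed yield with endogenous decay: Y_obs = Y / (1 + k_d·θ_c) = 0.670 / (1 + 0.0635 × 17.3) = 0.670 / 2.099 = 0.3193 g VSS/g BOD₅.
ΔS = 2830 − 1.33 = 2829 mg/L, so the substrate removal rate is 1080 × 2829/1000 = 3055 kg BOD₅/d.
P_X = Y_obs · Q(S₀ − S) = 0.3193 × 3055 = 975.4 kg VSS/d.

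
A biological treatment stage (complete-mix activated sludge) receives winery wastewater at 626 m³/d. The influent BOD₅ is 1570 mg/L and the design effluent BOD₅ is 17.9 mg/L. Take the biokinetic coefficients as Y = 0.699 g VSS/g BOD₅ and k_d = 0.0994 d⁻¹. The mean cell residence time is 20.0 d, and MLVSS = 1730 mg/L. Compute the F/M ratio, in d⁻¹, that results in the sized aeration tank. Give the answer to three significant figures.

F/M ≈ 0.216 d⁻¹

From the SRT design equation V = Y Q (S₀−S) θ_c / [X (1 + k_d θ_c)] = 0.699 × 626 × (1570 − 17.9) × 20.0 / [1730 × (1 + 0.0994 × 20.0)] = 1.36×10^7 / 5169 = 2628 m³.
Food-to-microorganism ratio F/M = Q S₀ / (V X) = 626 × 1570 / (2628 × 1730) = 0.2162 d⁻¹.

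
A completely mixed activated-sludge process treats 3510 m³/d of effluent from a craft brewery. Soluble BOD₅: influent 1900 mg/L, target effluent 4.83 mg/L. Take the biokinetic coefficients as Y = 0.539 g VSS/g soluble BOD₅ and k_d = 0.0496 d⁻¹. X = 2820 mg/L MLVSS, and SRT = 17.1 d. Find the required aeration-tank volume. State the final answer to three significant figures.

V ≈ 11800 m³

From the SRT design equation V = Y Q (S₀−S) θ_c / [X (1 + k_d θ_c)] = 0.539 × 3510 × (1900 − 4.83) × 17.1 / [2820 × (1 + 0.0496 × 17.1)] = 6.13×10^7 / 5212 = 11764 m³.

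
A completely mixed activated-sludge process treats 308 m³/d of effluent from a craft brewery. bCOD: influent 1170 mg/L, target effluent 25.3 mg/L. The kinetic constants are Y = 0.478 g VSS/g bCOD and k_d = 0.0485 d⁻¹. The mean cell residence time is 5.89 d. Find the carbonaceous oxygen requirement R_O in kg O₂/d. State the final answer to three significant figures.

Y_obs = Y / (1 + k_d θ_c) = 0.478 / (1 + 0.0485 × 5.89) = 0.478 / 1.286 = 0.3718.
Substrate removed = Q·(S₀ − S) = 308 m³/d × (1170 − 25.3) g/m³ = 3.53×10^5 g/d = 352.6 kg/d.
Biomass synthesised: P_X = Y_obs × 352.6 = 131.1 kg VSS/d.
R_O = Q·(S₀ − S) − 1.42·P_X = 352.6 − 1.42 × 131.1 = 166.4 kg O₂/d.

R_O ≈ 166 kg O₂/d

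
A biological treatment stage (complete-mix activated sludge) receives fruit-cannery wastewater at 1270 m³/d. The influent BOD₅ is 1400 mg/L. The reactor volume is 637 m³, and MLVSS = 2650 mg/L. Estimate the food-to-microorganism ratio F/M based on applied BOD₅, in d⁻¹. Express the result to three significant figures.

Food-to-microorganism ratio F/M = Q S₀ / (V X) = 1270 × 1400 / (637.0 × 2650) = 1.053 d⁻¹.

F/M ≈ 1.05 d⁻¹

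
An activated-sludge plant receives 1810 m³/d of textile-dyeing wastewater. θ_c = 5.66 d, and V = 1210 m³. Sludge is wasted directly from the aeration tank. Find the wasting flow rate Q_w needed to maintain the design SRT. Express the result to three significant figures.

Q_w ≈ 214 m³/d

For wasting at MLVSS concentration, Q_w = V/θ_c = 1210/5.66 = 213.8 m³/d.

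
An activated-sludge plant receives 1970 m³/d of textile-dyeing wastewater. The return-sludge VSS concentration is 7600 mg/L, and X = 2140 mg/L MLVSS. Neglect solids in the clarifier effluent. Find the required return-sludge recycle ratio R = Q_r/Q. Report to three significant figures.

Solids balance on the clarifier gives (1+R)X = R·X_r, so R = X/(X_r − X) = 2140 / (7600 − 2140) = 0.3919.

R ≈ 0.392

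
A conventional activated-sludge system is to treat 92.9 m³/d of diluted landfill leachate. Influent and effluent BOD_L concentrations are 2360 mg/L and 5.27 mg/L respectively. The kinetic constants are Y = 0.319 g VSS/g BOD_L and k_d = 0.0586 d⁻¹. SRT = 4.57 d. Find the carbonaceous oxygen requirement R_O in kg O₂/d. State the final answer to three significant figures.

Y_obs = Y / (1 + k_d θ_c) = 0.319 / (1 + 0.0586 × 4.57) = 0.319 / 1.268 = 0.2516.
Substrate removed = Q·(S₀ − S) = 92.9 m³/d × (2360 − 5.27) g/m³ = 2.19×10^5 g/d = 218.8 kg/d.
Net sludge production P_X = 0.2516 × 218.8 = 55.04 kg VSS/d.
Carbonaceous O₂ demand = substrate oxidised − cell-mass equivalent = 218.8 − 1.42 × 55.04 = 140.6 kg O₂/d.

R_O ≈ 141 kg O₂/d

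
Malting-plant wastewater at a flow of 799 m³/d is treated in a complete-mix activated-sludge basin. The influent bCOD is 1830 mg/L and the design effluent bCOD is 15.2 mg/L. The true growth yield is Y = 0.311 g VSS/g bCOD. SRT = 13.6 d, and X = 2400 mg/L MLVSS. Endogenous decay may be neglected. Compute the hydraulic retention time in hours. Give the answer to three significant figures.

Biomass mass balance (decay neglected): V·X = Y·Q·(S₀ − S)·θ_c, so V = 0.311 × 799 × (1830 − 15.2) × 13.6 / 2400 = 2555 m³.
τ = V/Q = 2555/799 = 3.198 d, or 76.76 h.

τ ≈ 76.8 h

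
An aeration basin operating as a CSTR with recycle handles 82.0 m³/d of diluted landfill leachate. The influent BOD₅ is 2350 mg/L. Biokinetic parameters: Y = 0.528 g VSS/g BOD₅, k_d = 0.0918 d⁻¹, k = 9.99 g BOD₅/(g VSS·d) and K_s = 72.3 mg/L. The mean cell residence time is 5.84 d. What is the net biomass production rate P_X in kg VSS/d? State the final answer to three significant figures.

From the Monod/SRT balance for a CMAS, S = K_s·(1+k_d θ_c)/[θ_c·(Y k − k_d) − 1] = 72.3 × (1 + 0.0918 × 5.84) / [5.84 × (0.528 × 9.99 − 0.0918) − 1] = 111.1 / 29.27 = 3.795 mg/L.
Correct the yield for decay: Y_obs = Y/(1 + k_d θ_c) = 0.528 / (1 + 0.0918 × 5.84) = 0.528 / 1.536 = 0.3437.
Substrate removed = Q·(S₀ − S) = 82.0 m³/d × (2350 − 3.79) g/m³ = 1.92×10^5 g/d = 192.4 kg/d.
P_X = Y_obs · Q(S₀ − S) = 0.3437 × 192.4 = 66.13 kg VSS/d.

P_X ≈ 66.1 kg VSS/d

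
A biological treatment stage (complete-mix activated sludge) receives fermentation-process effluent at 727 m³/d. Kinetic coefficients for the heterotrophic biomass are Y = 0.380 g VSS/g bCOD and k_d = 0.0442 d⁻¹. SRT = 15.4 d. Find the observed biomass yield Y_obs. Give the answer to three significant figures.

Y_obs ≈ 0.226 g VSS/g bCOD

Correct the yield for decay: Y_obs = Y/(1 + k_d θ_c) = 0.380 / (1 + 0.0442 × 15.4) = 0.380 / 1.681 = 0.2261.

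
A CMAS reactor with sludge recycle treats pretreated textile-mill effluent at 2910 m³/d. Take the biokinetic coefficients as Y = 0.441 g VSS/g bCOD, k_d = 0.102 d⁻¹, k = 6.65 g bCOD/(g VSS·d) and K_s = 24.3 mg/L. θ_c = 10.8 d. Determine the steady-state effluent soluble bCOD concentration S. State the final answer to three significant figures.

S ≈ 1.73 mg/L

Effluent substrate depends only on kinetics and SRT: S = K_s(1 + k_d θ_c) / [θ_c(Yk − k_d) − 1] = 24.3 × (1 + 0.102 × 10.8) / [10.8 × (0.441 × 6.65 − 0.102) − 1] = 51.07 / 29.57 = 1.727 mg/L.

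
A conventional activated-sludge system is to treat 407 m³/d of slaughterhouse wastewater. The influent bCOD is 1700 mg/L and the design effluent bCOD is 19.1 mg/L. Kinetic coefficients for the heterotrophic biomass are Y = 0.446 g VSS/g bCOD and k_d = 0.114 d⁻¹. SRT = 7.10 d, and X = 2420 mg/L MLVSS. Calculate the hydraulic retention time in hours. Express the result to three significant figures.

τ ≈ 29.2 h

From the SRT design equation V = Y Q (S₀−S) θ_c / [X (1 + k_d θ_c)] = 0.446 × 407 × (1700 − 19.1) × 7.10 / [2420 × (1 + 0.114 × 7.10)] = 2.17×10^6 / 4379 = 494.7 m³.
τ = V/Q = 494.7/407 = 1.216 d, or 29.17 h.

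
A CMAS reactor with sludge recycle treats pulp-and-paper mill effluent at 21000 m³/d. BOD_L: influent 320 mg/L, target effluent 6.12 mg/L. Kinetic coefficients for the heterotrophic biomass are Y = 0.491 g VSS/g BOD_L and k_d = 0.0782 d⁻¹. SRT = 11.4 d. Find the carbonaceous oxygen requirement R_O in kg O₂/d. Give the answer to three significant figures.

Observed yield with endogenous decay: Y_obs = Y / (1 + k_d·θ_c) = 0.491 / (1 + 0.0782 × 11.4) = 0.491 / 1.891 = 0.2596 g VSS/g BOD_L.
Mass of BOD_L removed per day: Q(S₀ − S) = 21000 × 313.9 g/m³ = 6591 kg/d.
P_X = Y_obs·Q·(S₀ − S) = 0.2596 × 6591 = 1711 kg VSS/d.
Carbonaceous O₂ demand = substrate oxidised − cell-mass equivalent = 6591 − 1.42 × 1711 = 4162 kg O₂/d.

R_O ≈ 4160 kg O₂/d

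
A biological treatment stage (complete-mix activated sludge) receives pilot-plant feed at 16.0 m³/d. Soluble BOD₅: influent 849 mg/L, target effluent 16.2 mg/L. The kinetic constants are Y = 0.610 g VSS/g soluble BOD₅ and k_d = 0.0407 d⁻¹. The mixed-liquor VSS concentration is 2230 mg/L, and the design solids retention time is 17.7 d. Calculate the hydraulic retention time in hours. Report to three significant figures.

τ ≈ 56.3 h

From the SRT design equation V = Y Q (S₀−S) θ_c / [X (1 + k_d θ_c)] = 0.610 × 16.0 × (849 − 16.2) × 17.7 / [2230 × (1 + 0.0407 × 17.7)] = 1.44×10^5 / 3836 = 37.50 m³.
Hydraulic retention time τ = V/Q = 37.50 / 16.0 = 2.344 d = 56.25 h.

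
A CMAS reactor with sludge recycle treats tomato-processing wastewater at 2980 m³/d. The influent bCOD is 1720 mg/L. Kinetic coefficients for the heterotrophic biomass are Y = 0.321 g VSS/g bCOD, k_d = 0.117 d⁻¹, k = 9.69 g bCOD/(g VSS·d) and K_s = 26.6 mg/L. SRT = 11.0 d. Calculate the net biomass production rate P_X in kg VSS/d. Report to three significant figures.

P_X ≈ 719 kg VSS/d

For a completely mixed reactor with recycle the Lawrence–McCarty relation gives S = K_s·(1 + k_d·θ_c) / [θ_c·(Y·k − k_d) − 1] = 26.6 × (1 + 0.117 × 11.0) / [11.0 × (0.321 × 9.69 − 0.117) − 1] = 60.83 / 31.93 = 1.905 mg/L.
Correct the yield for decay: Y_obs = Y/(1 + k_d θ_c) = 0.321 / (1 + 0.117 × 11.0) = 0.321 / 2.287 = 0.1404.
Substrate removed = Q·(S₀ − S) = 2980 m³/d × (1720 − 1.91) g/m³ = 5.12×10^6 g/d = 5120 kg/d.
Net biomass production P_X = Y_obs × Q·(S₀ − S) = 0.1404 × 5120 = 718.6 kg VSS/d.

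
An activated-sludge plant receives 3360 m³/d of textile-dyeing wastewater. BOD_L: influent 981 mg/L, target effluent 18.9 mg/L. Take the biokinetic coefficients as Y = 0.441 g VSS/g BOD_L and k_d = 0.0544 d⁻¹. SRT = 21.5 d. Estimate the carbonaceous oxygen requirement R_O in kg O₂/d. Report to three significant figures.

R_O ≈ 2300 kg O₂/d

Observed yield with endogenous decay: Y_obs = Y / (1 + k_d·θ_c) = 0.441 / (1 + 0.0544 × 21.5) = 0.441 / 2.170 = 0.2033 g VSS/g BOD_L.
ΔS = 981 − 18.9 = 962.1 mg/L, so the substrate removal rate is 3360 × 962.1/1000 = 3233 kg BOD_L/d.
Biomass synthesised: P_X = Y_obs × 3233 = 657.1 kg VSS/d.
R_O = Q·ΔS − 1.42 P_X = 3233 − 933.1 = 2300 kg O₂/d.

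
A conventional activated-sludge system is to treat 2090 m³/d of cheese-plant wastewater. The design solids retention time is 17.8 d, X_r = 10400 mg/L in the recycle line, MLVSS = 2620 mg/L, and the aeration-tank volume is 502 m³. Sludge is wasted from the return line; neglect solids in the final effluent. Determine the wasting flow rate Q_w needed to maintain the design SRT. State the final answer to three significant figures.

Wasting from the return line (neglecting effluent solids): Q_w = V·X / (θ_c·X_r) = 502.0 × 2620 / (17.8 × 10400) = 7.105 m³/d.

Q_w ≈ 7.10 m³/d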